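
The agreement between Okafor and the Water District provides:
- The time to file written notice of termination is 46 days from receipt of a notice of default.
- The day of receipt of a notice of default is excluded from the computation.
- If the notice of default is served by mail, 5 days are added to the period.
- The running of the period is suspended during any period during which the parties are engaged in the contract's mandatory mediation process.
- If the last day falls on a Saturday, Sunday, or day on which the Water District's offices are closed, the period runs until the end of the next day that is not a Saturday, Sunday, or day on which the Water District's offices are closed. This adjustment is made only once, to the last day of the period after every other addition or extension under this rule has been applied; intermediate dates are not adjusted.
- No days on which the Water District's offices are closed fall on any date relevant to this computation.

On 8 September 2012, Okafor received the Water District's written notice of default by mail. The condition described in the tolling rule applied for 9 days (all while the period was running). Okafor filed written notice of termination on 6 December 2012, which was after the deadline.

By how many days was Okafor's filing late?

29 days

46 days after 8 September 2012 is October 24, 2012.
Service was by mail, adding 5 days: October 24, 2012 + 5 days = October 29, 2012.
Tolling adds 9 days: October 29, 2012 + 9 days = November 7, 2012.
November 7, 2012 is a Wednesday and not a day on which the Water District's offices are closed, so no extension applies.
The deadline is November 7, 2012; from November 7, 2012 to December 6, 2012 is 29 days.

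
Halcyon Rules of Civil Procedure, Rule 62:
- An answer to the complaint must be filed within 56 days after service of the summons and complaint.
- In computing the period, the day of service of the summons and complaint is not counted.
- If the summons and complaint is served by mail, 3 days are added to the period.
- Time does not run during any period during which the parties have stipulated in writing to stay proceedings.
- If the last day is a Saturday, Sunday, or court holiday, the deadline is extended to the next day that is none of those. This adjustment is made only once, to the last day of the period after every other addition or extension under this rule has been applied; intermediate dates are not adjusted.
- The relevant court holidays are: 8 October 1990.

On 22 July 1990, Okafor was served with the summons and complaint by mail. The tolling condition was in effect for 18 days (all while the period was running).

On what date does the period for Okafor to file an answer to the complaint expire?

October 9, 1990

56 days after 22 July 1990 is September 16, 1990.
Service was by mail, adding 3 days: September 16, 1990 + 3 days = September 19, 1990.
Tolling adds 18 days: September 19, 1990 + 18 days = October 7, 1990.
October 7, 1990 is Sunday; October 8, 1990 is a listed holiday. The next qualifying day is October 9, 1990.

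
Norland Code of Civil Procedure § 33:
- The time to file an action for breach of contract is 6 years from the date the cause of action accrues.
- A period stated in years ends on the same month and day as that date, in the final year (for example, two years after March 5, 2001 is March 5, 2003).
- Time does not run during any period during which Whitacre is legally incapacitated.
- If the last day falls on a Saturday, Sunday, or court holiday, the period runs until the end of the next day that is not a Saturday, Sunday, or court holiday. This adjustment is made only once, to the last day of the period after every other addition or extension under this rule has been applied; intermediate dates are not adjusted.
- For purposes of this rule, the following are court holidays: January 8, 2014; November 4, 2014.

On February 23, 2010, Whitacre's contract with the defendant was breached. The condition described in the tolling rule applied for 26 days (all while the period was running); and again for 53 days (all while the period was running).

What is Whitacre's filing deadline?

May 12, 2016

6 years after February 23, 2010 is February 23, 2016.
Tolling adds 26 days: February 23, 2016 + 26 days = March 20, 2016.
Tolling adds 53 days: March 20, 2016 + 53 days = May 12, 2016.
May 12, 2016 is a Thursday and not a court holiday, so no extension applies.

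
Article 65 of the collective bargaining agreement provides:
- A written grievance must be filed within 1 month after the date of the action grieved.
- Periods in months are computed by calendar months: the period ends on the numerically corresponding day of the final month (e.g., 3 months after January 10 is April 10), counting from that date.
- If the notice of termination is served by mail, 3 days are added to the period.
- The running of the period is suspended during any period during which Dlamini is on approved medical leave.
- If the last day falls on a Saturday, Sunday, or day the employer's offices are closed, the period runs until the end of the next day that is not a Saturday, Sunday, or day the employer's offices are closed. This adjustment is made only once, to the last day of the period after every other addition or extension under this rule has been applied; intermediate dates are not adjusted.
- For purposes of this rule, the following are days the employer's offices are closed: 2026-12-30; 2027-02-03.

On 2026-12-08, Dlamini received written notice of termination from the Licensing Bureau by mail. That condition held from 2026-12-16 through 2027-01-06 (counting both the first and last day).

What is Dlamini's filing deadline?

1 month after 2026-12-08 is January 8, 2027.
Service was by mail, adding 3 days: January 8, 2027 + 3 days = January 11, 2027.
From December 16, 2026 through January 6, 2027 inclusive is 22 days; tolling adds 22 days: January 11, 2027 + 22 days = February 2, 2027.
February 2, 2027 is a Tuesday and not a day the employer's offices are closed, so no extension applies.

February 2, 2027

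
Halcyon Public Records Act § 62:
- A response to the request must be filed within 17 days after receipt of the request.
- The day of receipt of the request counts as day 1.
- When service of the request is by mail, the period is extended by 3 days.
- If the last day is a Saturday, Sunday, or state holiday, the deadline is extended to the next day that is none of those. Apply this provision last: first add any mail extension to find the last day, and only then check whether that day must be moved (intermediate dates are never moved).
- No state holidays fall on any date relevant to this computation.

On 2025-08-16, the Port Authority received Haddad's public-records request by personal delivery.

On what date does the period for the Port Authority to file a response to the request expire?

September 1, 2025

Counting 2025-08-16 as day 1, day 17 is September 1, 2025.
Service was not by mail, so no mail extension applies.
September 1, 2025 is a Monday and not a state holiday, so no extension applies.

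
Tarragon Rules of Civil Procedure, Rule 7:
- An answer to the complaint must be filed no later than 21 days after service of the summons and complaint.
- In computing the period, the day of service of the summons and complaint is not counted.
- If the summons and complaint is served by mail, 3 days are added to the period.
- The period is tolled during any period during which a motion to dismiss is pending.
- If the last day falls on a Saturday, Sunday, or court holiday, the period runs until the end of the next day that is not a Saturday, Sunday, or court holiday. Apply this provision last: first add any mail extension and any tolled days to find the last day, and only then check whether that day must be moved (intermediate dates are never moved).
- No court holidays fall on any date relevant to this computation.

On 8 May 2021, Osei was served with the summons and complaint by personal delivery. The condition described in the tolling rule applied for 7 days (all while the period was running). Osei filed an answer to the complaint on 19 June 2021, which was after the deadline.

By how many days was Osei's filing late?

12 days

21 days after 8 May 2021 is May 29, 2021.
Service was not by mail, so no mail extension applies.
Tolling adds 7 days: May 29, 2021 + 7 days = June 5, 2021.
June 5, 2021 is Saturday; June 6, 2021 is Sunday. The next qualifying day is June 7, 2021.
The deadline is June 7, 2021; from June 7, 2021 to June 19, 2021 is 12 days.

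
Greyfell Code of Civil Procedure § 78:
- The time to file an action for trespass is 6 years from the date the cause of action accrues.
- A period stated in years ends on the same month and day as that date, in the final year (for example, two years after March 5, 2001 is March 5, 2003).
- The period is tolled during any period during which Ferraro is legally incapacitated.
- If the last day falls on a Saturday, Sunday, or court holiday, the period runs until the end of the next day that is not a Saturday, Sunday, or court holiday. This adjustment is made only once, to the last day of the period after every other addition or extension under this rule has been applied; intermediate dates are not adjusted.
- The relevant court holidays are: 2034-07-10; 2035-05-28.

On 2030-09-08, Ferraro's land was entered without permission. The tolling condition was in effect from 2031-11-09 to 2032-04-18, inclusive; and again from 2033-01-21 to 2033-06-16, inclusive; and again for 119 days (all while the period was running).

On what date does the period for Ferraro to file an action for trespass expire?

6 years after 2030-09-08 is September 8, 2036.
From November 9, 2031 through April 18, 2032 inclusive is 162 days; tolling adds 162 days: September 8, 2036 + 162 days = February 17, 2037.
From January 21, 2033 through June 16, 2033 inclusive is 147 days; tolling adds 147 days: February 17, 2037 + 147 days = July 14, 2037.
Tolling adds 119 days: July 14, 2037 + 119 days = November 10, 2037.
November 10, 2037 is a Tuesday and not a court holiday, so no extension applies.

November 10, 2037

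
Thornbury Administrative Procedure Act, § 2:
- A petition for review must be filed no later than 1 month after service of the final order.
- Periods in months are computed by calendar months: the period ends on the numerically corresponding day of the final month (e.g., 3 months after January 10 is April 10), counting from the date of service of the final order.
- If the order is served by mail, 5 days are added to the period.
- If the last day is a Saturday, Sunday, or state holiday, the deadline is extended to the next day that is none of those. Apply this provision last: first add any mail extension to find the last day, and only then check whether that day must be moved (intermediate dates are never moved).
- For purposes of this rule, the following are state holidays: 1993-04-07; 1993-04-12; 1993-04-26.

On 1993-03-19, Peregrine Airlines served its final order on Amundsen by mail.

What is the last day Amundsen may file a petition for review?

April 27, 1993

1 month after 1993-03-19 is April 19, 1993.
Service was by mail, adding 5 days: April 19, 1993 + 5 days = April 24, 1993.
April 24, 1993 is Saturday; April 25, 1993 is Sunday; April 26, 1993 is a listed holiday. The next qualifying day is April 27, 1993.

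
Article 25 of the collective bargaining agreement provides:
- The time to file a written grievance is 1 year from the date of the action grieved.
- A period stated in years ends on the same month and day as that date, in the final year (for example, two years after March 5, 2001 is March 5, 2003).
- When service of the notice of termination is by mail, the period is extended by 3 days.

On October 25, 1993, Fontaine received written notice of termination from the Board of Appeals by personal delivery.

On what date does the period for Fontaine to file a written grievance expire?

October 25, 1994

1 year after October 25, 1993 is October 25, 1994.
Service was not by mail, so no mail extension applies.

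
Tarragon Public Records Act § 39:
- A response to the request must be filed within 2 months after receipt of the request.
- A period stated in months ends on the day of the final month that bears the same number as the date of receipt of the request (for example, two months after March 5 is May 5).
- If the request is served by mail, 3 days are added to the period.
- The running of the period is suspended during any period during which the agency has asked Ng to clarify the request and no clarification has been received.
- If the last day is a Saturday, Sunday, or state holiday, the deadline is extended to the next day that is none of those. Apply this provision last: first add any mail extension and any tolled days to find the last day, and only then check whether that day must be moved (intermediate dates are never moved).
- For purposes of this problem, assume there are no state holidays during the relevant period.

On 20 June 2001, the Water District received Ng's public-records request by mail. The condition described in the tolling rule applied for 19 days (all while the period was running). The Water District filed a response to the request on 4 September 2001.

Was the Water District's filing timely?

Yes

2 months after 20 June 2001 is August 20, 2001.
Service was by mail, adding 3 days: August 20, 2001 + 3 days = August 23, 2001.
Tolling adds 19 days: August 23, 2001 + 19 days = September 11, 2001.
September 11, 2001 is a Tuesday and not a state holiday, so no extension applies.
The deadline is September 11, 2001; the filing on September 4, 2001 is on or before that date.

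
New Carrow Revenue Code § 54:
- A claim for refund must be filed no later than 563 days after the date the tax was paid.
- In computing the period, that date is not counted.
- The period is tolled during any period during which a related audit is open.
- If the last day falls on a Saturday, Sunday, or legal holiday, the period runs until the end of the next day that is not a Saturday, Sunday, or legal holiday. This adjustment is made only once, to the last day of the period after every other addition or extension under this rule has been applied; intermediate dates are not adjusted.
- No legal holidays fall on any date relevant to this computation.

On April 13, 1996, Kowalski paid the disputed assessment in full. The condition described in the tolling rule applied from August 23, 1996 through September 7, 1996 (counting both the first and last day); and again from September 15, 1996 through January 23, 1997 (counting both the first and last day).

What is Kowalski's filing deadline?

March 24, 1998

563 days after April 13, 1996 is October 28, 1997.
From August 23, 1996 through September 7, 1996 inclusive is 16 days; tolling adds 16 days: October 28, 1997 + 16 days = November 13, 1997.
From September 15, 1996 through January 23, 1997 inclusive is 131 days; tolling adds 131 days: November 13, 1997 + 131 days = March 24, 1998.
March 24, 1998 is a Tuesday and not a legal holiday, so no extension applies.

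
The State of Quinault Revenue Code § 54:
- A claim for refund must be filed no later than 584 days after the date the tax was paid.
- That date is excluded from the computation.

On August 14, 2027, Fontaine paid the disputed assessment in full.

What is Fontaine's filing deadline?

584 days after August 14, 2027 is March 20, 2029.

March 20, 2029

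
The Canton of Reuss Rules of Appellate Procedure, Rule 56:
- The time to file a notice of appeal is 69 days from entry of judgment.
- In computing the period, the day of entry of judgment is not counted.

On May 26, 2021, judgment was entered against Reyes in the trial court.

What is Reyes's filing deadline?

August 3, 2021

69 days after May 26, 2021 is August 3, 2021.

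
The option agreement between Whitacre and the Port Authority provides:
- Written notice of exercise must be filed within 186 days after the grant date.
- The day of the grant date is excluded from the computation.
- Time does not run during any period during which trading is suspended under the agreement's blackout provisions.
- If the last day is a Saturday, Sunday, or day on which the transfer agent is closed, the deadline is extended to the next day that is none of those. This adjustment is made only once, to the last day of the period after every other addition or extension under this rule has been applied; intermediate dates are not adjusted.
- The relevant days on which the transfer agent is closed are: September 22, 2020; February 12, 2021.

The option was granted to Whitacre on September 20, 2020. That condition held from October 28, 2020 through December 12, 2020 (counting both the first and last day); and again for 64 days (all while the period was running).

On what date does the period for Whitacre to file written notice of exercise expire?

July 13, 2021

186 days after September 20, 2020 is March 25, 2021.
From October 28, 2020 through December 12, 2020 inclusive is 46 days; tolling adds 46 days: March 25, 2021 + 46 days = May 10, 2021.
Tolling adds 64 days: May 10, 2021 + 64 days = July 13, 2021.
July 13, 2021 is a Tuesday and not a day on which the transfer agent is closed, so no extension applies.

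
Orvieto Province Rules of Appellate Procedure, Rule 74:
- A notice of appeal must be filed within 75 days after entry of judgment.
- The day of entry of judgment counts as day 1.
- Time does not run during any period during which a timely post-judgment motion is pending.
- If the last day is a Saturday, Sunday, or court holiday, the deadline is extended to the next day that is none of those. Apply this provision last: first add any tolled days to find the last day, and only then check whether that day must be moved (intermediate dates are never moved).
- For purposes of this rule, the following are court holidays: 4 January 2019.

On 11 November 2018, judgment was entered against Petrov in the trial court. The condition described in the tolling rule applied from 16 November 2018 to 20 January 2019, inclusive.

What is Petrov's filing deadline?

April 1, 2019

Counting 11 November 2018 as day 1, day 75 is January 24, 2019.
From November 16, 2018 through January 20, 2019 inclusive is 66 days; tolling adds 66 days: January 24, 2019 + 66 days = March 31, 2019.
March 31, 2019 is Sunday. The next qualifying day is April 1, 2019.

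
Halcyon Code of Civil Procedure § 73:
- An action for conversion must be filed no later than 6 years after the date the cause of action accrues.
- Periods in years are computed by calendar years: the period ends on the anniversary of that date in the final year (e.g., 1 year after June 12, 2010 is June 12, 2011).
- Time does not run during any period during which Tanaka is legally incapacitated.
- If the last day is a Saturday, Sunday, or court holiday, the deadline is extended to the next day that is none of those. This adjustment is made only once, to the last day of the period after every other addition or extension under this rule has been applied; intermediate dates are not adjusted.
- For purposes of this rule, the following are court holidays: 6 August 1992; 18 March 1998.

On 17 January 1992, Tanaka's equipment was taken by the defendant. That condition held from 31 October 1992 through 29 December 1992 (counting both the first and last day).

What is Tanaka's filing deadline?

6 years after 17 January 1992 is January 17, 1998.
From October 31, 1992 through December 29, 1992 inclusive is 60 days; tolling adds 60 days: January 17, 1998 + 60 days = March 18, 1998.
March 18, 1998 is a listed holiday. The next qualifying day is March 19, 1998.

March 19, 1998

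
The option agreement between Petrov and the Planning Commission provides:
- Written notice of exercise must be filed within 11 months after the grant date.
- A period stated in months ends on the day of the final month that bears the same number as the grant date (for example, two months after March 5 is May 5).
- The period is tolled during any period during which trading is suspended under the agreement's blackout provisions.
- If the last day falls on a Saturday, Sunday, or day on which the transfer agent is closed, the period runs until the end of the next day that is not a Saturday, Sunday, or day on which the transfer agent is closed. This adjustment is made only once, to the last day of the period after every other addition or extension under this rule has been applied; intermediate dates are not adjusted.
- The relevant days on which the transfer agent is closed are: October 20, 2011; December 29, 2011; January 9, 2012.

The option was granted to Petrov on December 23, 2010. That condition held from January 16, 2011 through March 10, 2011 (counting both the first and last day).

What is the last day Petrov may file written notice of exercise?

11 months after December 23, 2010 is November 23, 2011.
From January 16, 2011 through March 10, 2011 inclusive is 54 days; tolling adds 54 days: November 23, 2011 + 54 days = January 16, 2012.
January 16, 2012 is a Monday and not a day on which the transfer agent is closed, so no extension applies.

January 16, 2012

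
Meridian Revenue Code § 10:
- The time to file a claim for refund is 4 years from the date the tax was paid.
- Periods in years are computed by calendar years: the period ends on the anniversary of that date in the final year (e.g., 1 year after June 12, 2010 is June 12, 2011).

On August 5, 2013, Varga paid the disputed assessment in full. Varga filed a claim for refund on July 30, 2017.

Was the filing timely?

Yes

4 years after August 5, 2013 is August 5, 2017.
The deadline is August 5, 2017; the filing on July 30, 2017 is on or before that date.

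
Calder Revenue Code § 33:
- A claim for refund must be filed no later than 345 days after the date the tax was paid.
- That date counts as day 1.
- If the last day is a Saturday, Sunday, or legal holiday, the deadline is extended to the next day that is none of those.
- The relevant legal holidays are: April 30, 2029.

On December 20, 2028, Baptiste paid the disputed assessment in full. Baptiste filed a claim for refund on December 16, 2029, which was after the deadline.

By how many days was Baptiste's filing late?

17 days

Counting December 20, 2028 as day 1, day 345 is November 29, 2029.
November 29, 2029 is a Thursday and not a legal holiday, so no extension applies.
The deadline is November 29, 2029; from November 29, 2029 to December 16, 2029 is 17 days.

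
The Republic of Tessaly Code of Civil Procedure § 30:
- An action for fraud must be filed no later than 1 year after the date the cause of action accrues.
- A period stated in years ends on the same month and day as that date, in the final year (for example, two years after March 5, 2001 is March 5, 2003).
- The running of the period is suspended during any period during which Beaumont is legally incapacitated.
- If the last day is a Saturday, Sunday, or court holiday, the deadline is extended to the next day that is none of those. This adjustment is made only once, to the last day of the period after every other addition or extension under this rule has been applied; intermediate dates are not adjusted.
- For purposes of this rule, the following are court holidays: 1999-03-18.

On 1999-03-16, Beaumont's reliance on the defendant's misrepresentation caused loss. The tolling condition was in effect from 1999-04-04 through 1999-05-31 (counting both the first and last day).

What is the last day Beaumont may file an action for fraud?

May 15, 2000

1 year after 1999-03-16 is March 16, 2000.
From April 4, 1999 through May 31, 1999 inclusive is 58 days; tolling adds 58 days: March 16, 2000 + 58 days = May 13, 2000.
May 13, 2000 is Saturday; May 14, 2000 is Sunday. The next qualifying day is May 15, 2000.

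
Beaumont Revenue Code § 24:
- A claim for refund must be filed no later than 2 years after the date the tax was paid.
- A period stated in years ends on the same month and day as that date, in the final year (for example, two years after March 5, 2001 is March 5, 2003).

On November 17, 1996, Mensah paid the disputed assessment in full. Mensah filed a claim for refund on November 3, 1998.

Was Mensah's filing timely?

2 years after November 17, 1996 is November 17, 1998.
The deadline is November 17, 1998; the filing on November 3, 1998 is on or before that date.

Yes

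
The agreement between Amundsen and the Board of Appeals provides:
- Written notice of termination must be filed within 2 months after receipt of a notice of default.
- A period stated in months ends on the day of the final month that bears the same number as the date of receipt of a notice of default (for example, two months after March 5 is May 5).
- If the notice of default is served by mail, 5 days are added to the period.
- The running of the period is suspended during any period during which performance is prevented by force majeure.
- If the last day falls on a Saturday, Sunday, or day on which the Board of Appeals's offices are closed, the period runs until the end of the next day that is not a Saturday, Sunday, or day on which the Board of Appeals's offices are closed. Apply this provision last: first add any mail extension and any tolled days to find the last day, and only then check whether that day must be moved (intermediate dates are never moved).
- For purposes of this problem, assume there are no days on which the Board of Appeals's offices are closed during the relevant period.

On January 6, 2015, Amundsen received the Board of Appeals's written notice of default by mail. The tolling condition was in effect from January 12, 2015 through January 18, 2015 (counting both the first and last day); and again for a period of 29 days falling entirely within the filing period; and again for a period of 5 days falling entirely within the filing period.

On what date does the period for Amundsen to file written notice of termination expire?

2 months after January 6, 2015 is March 6, 2015.
Service was by mail, adding 5 days: March 6, 2015 + 5 days = March 11, 2015.
From January 12, 2015 through January 18, 2015 inclusive is 7 days; tolling adds 7 days: March 11, 2015 + 7 days = March 18, 2015.
Tolling adds 29 days: March 18, 2015 + 29 days = April 16, 2015.
Tolling adds 5 days: April 16, 2015 + 5 days = April 21, 2015.
April 21, 2015 is a Tuesday and not a day on which the Board of Appeals's offices are closed, so no extension applies.

April 21, 2015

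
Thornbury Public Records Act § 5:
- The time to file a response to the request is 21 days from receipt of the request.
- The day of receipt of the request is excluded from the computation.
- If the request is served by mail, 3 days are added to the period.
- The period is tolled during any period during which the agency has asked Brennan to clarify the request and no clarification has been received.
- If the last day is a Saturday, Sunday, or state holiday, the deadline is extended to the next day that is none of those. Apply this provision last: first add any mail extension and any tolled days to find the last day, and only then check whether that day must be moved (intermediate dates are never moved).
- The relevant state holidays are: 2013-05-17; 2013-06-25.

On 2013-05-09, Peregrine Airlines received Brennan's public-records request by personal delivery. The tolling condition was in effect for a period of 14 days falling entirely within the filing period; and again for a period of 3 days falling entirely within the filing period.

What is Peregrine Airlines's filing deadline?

21 days after 2013-05-09 is May 30, 2013.
Service was not by mail, so no mail extension applies.
Tolling adds 14 days: May 30, 2013 + 14 days = June 13, 2013.
Tolling adds 3 days: June 13, 2013 + 3 days = June 16, 2013.
June 16, 2013 is Sunday. The next qualifying day is June 17, 2013.

June 17, 2013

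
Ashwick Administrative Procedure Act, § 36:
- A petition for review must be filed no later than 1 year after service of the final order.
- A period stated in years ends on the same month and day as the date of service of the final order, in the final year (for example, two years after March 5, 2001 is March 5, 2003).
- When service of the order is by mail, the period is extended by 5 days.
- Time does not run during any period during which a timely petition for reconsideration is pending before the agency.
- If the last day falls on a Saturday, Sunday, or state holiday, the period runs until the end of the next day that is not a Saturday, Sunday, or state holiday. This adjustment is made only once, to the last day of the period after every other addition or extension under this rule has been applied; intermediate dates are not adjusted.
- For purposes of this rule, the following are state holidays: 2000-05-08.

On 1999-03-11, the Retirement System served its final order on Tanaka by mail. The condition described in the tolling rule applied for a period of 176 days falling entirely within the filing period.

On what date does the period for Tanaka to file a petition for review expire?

September 8, 2000

1 year after 1999-03-11 is March 11, 2000.
Service was by mail, adding 5 days: March 11, 2000 + 5 days = March 16, 2000.
Tolling adds 176 days: March 16, 2000 + 176 days = September 8, 2000.
September 8, 2000 is a Friday and not a state holiday, so no extension applies.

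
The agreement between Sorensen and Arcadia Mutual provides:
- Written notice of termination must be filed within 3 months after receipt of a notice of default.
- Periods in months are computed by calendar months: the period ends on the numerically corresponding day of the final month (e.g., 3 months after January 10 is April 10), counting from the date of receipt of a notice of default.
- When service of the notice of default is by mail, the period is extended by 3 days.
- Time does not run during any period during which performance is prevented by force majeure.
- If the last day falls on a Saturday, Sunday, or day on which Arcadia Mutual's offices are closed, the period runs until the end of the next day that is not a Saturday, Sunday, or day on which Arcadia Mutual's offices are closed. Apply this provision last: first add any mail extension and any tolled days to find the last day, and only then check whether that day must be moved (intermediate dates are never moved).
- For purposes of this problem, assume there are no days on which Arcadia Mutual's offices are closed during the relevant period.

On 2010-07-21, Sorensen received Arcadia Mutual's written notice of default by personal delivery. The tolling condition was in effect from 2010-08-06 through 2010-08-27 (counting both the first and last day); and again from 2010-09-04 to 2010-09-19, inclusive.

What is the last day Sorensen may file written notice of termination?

3 months after 2010-07-21 is October 21, 2010.
Service was not by mail, so no mail extension applies.
From August 6, 2010 through August 27, 2010 inclusive is 22 days; tolling adds 22 days: October 21, 2010 + 22 days = November 12, 2010.
From September 4, 2010 through September 19, 2010 inclusive is 16 days; tolling adds 16 days: November 12, 2010 + 16 days = November 28, 2010.
November 28, 2010 is Sunday. The next qualifying day is November 29, 2010.

November 29, 2010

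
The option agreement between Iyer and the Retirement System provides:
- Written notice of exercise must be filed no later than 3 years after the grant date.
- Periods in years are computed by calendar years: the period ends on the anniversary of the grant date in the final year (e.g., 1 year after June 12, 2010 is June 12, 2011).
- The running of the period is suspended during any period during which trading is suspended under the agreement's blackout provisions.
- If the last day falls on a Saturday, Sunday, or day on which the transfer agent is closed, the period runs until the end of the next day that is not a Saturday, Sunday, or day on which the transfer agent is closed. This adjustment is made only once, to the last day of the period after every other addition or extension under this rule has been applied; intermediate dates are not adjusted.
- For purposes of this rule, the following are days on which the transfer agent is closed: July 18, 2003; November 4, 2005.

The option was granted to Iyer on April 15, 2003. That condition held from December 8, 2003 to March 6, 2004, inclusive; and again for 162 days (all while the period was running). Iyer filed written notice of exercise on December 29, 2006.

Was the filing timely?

3 years after April 15, 2003 is April 15, 2006.
From December 8, 2003 through March 6, 2004 inclusive is 90 days; tolling adds 90 days: April 15, 2006 + 90 days = July 14, 2006.
Tolling adds 162 days: July 14, 2006 + 162 days = December 23, 2006.
December 23, 2006 is Saturday; December 24, 2006 is Sunday. The next qualifying day is December 25, 2006.
The deadline is December 25, 2006; the filing on December 29, 2006 is after that date.

No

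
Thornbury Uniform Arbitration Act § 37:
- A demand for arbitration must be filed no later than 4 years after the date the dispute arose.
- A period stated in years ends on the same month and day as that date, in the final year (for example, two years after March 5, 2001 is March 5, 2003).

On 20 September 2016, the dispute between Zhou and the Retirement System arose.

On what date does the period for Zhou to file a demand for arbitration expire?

September 20, 2020

4 years after 20 September 2016 is September 20, 2020.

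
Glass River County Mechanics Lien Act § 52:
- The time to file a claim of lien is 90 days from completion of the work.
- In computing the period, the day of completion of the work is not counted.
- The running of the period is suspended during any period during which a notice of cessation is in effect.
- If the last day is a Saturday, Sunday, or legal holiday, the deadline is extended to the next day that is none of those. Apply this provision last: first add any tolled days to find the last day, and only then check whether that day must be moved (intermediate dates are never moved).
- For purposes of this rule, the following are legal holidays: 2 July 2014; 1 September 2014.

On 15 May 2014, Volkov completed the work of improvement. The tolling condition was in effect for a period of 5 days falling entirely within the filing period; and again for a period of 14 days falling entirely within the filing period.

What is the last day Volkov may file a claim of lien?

September 2, 2014

90 days after 15 May 2014 is August 13, 2014.
Tolling adds 5 days: August 13, 2014 + 5 days = August 18, 2014.
Tolling adds 14 days: August 18, 2014 + 14 days = September 1, 2014.
September 1, 2014 is a listed holiday. The next qualifying day is September 2, 2014.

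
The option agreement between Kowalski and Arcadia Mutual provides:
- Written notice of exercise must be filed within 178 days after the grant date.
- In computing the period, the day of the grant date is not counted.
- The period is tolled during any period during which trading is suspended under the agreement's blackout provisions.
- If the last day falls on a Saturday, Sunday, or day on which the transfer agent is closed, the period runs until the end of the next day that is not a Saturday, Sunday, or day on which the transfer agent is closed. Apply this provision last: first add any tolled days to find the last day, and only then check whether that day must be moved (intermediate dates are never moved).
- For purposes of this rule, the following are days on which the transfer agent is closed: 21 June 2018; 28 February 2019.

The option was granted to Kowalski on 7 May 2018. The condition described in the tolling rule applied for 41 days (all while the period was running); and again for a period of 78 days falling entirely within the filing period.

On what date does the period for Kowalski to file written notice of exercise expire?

178 days after 7 May 2018 is November 1, 2018.
Tolling adds 41 days: November 1, 2018 + 41 days = December 12, 2018.
Tolling adds 78 days: December 12, 2018 + 78 days = February 28, 2019.
February 28, 2019 is a listed holiday. The next qualifying day is March 1, 2019.

March 1, 2019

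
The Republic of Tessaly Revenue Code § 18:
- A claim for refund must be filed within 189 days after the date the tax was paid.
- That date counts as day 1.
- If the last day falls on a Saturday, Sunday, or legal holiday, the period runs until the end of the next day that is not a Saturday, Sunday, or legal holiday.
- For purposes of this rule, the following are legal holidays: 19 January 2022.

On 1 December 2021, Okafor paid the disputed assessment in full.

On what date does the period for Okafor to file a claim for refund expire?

June 7, 2022

Counting 1 December 2021 as day 1, day 189 is June 7, 2022.
June 7, 2022 is a Tuesday and not a legal holiday, so no extension applies.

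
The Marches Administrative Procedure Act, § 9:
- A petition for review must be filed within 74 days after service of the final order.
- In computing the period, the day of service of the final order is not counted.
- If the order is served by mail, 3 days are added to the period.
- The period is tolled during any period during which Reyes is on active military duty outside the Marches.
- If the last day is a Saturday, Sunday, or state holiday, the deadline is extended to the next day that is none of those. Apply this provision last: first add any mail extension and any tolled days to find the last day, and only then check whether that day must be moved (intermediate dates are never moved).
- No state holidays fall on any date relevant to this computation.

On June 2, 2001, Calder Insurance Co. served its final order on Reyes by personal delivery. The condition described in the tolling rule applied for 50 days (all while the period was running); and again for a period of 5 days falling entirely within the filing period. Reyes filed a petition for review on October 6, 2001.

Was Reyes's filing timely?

Yes

74 days after June 2, 2001 is August 15, 2001.
Service was not by mail, so no mail extension applies.
Tolling adds 50 days: August 15, 2001 + 50 days = October 4, 2001.
Tolling adds 5 days: October 4, 2001 + 5 days = October 9, 2001.
October 9, 2001 is a Tuesday and not a state holiday, so no extension applies.
The deadline is October 9, 2001; the filing on October 6, 2001 is on or before that date.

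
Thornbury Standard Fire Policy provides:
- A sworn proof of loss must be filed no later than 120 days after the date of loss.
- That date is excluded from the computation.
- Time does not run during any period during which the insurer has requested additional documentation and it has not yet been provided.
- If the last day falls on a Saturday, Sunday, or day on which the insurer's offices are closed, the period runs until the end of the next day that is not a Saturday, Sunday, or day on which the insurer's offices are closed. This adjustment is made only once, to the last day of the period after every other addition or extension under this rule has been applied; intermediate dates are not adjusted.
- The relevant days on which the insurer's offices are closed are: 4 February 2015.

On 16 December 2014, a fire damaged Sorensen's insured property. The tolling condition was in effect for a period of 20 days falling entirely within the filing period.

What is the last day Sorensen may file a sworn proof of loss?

May 5, 2015

120 days after 16 December 2014 is April 15, 2015.
Tolling adds 20 days: April 15, 2015 + 20 days = May 5, 2015.
May 5, 2015 is a Tuesday and not a day on which the insurer's offices are closed, so no extension applies.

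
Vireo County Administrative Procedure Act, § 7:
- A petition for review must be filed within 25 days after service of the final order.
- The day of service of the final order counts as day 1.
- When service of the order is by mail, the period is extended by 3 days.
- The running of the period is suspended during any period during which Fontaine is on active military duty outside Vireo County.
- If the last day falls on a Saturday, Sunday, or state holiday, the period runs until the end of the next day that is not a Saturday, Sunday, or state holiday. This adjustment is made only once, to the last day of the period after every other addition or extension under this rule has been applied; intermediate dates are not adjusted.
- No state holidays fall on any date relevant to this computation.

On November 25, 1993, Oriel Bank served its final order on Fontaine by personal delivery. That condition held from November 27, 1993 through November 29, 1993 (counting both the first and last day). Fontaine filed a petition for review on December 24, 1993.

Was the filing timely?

No

Counting November 25, 1993 as day 1, day 25 is December 19, 1993.
Service was not by mail, so no mail extension applies.
From November 27, 1993 through November 29, 1993 inclusive is 3 days; tolling adds 3 days: December 19, 1993 + 3 days = December 22, 1993.
December 22, 1993 is a Wednesday and not a state holiday, so no extension applies.
The deadline is December 22, 1993; the filing on December 24, 1993 is after that date.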